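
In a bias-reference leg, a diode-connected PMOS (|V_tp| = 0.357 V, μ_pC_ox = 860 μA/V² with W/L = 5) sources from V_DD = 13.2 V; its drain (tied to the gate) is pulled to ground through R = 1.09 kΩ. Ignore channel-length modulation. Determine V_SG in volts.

With gate tied to drain, V_SG = V_SD ≥ V_SG − |V_tp|, so the device is in saturation.
k_p = μ_pC_ox · (W/L) = 4.3 mA/V².
KCL at the drain: ½ k_p (V_SG − |V_tp|)² = (V_DD − V_SG)/R.
Let x = V_SG − 0.357. Then 2.34 x² + x − 12.84 = 0, giving x = 2.14 V (positive root), so V_SG = 2.49 V.
I_D = (V_DD − V_SG)/R = (13.2 − 2.49) / 1.09 = 9.82 mA.

V_SG = 2.49 V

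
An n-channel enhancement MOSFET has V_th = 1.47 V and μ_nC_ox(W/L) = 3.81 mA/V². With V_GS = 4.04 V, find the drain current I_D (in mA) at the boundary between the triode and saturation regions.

At the boundary V_DS = V_ov = V_GS − V_th = 4.04 − 1.47 = 2.57 V.
I_D = ½ k_n V_ov² = 0.5 × 3.81 × 2.57² = 12.6 mA.

I_D = 12.6 mA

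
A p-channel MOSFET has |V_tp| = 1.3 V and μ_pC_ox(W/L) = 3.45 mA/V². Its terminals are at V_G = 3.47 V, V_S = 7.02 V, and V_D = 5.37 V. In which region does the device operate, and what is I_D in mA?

Triode; I_D = 8.11 mA

V_SG = V_S − V_G = 7.02 − 3.47 = 3.55 V; V_SD = V_S − V_D = 7.02 − 5.37 = 1.65 V.
V_ov = V_SG − |V_tp| = 3.55 − 1.3 = 2.25 V.
Since V_SD = 1.65 V < V_ov = 2.25 V, the device is in the triode region.
I_D = k_p [V_ov · V_SD − ½ V_SD²] = 3.45 × [2.25 × 1.65 − 0.5 × 1.65²] = 8.11 mA.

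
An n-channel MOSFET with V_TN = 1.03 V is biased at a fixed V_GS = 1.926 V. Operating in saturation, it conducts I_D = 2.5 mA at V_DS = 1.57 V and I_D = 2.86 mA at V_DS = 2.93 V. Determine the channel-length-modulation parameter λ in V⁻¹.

λ = 0.127 V⁻¹

With V_GS fixed, I_D ∝ (1 + λ V_DS) in saturation, so I_D2/I_D1 = (1 + λ V_DS2)/(1 + λ V_DS1).
2.86/2.5 = 1.144 = (1 + 2.93 λ)/(1 + 1.57 λ).
Solving: λ (I_D1 V_DS2 − I_D2 V_DS1) = I_D2 − I_D1, so λ = (2.86 − 2.5) / (2.5 × 2.93 − 2.86 × 1.57) = 0.36 / 2.83 = 0.127 V⁻¹.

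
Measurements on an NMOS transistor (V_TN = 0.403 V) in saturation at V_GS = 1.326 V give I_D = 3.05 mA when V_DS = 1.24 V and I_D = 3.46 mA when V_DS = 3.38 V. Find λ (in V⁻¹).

With V_GS fixed, I_D ∝ (1 + λ V_DS) in saturation, so I_D2/I_D1 = (1 + λ V_DS2)/(1 + λ V_DS1).
3.46/3.05 = 1.134 = (1 + 3.38 λ)/(1 + 1.24 λ).
Solving: λ (I_D1 V_DS2 − I_D2 V_DS1) = I_D2 − I_D1, so λ = (3.46 − 3.05) / (3.05 × 3.38 − 3.46 × 1.24) = 0.41 / 6.02 = 0.0681 V⁻¹.

λ = 0.0681 V⁻¹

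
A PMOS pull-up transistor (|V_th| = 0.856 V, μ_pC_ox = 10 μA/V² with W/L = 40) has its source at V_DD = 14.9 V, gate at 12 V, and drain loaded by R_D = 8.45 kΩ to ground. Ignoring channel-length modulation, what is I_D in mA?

I_D = 0.836 mA

V_SG = V_DD − V_G = 14.9 − 12 = 2.9 V, so V_ov = 2.9 − 0.856 = 2.04 V.
k_p = μ_pC_ox · (W/L) = 0.4 mA/V².
Assume saturation: I_D = ½ k_p V_ov² = 0.5 × 0.4 × 2.04² = 0.836 mA, giving V_SD = V_DD − I_D R_D = 14.9 − 0.836 × 8.45 = 7.84 V.
V_SD = 7.84 V ≥ V_ov = 2.04 V, confirming saturation.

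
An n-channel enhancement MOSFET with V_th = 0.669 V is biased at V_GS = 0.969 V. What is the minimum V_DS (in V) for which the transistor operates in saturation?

V_DS,sat = 0.300 V

The boundary between triode and saturation is V_DS = V_GS − V_th = V_ov.
V_ov = 0.969 − 0.669 = 0.3 V.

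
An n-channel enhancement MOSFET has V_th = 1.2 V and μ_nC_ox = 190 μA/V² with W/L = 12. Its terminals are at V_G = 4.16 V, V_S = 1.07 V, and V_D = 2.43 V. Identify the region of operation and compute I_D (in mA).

Triode; I_D = 3.75 mA

V_GS = V_G − V_S = 4.16 − 1.07 = 3.09 V; V_DS = V_D − V_S = 2.43 − 1.07 = 1.36 V.
k_n = μ_nC_ox · (W/L) = 2.28 mA/V².
V_ov = V_GS − V_th = 3.09 − 1.2 = 1.89 V.
Since V_DS = 1.36 V < V_ov = 1.89 V, the device is in the triode region.
I_D = k_n [V_ov · V_DS − ½ V_DS²] = 2.28 × [1.89 × 1.36 − 0.5 × 1.36²] = 3.75 mA.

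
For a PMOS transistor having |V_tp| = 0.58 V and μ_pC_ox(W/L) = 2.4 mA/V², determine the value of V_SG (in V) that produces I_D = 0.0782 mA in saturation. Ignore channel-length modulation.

In saturation I_D = ½ k_p (V_SG − |V_tp|)², so V_SG − |V_tp| = √(2 I_D / k_p) = √(2 × 0.0782 / 2.4) = 0.255 V.
V_SG = 0.58 + 0.255 = 0.835 V.

V_SG = 0.835 V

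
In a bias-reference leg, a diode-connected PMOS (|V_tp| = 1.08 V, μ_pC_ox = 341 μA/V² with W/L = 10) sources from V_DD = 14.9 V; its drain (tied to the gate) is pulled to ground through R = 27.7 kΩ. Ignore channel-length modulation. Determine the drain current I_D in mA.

I_D = 0.480 mA

With gate tied to drain, V_SG = V_SD ≥ V_SG − |V_tp|, so the device is in saturation.
k_p = μ_pC_ox · (W/L) = 3.41 mA/V².
KCL at the drain: ½ k_p (V_SG − |V_tp|)² = (V_DD − V_SG)/R.
Let x = V_SG − 1.08. Then 47.2 x² + x − 13.82 = 0, giving x = 0.53 V (positive root), so V_SG = 1.61 V.
I_D = (V_DD − V_SG)/R = (14.9 − 1.61) / 27.7 = 0.48 mA.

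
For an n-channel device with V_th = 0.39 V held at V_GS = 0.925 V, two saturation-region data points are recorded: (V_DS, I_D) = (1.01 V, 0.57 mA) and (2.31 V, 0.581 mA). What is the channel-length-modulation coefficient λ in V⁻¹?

λ = 0.0151 V⁻¹

With V_GS fixed, I_D ∝ (1 + λ V_DS) in saturation, so I_D2/I_D1 = (1 + λ V_DS2)/(1 + λ V_DS1).
0.581/0.57 = 1.019 = (1 + 2.31 λ)/(1 + 1.01 λ).
Solving: λ (I_D1 V_DS2 − I_D2 V_DS1) = I_D2 − I_D1, so λ = (0.581 − 0.57) / (0.57 × 2.31 − 0.581 × 1.01) = 0.011 / 0.73 = 0.0151 V⁻¹.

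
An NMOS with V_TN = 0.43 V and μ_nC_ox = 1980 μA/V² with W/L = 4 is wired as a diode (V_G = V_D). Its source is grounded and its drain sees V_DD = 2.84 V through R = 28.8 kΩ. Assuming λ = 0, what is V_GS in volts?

With gate tied to drain, V_GS = V_DS ≥ V_GS − V_TN, so the device is in saturation.
k_n = μ_nC_ox · (W/L) = 7.92 mA/V².
KCL at the drain: ½ k_n (V_GS − V_TN)² = (V_DD − V_GS)/R.
Let x = V_GS − 0.43. Then 114 x² + x − 2.41 = 0, giving x = 0.141 V (positive root), so V_GS = 0.571 V.
I_D = (V_DD − V_GS)/R = (2.84 − 0.571) / 28.8 = 0.0788 mA.

V_GS = 0.571 V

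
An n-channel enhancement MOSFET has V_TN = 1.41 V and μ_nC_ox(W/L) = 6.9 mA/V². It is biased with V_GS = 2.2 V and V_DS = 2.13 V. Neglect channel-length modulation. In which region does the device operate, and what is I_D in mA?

V_ov = V_GS − V_TN = 2.2 − 1.41 = 0.79 V.
Since V_DS = 2.13 V ≥ V_ov = 0.79 V, the device is in saturation.
I_D = ½ k_n V_ov² = 0.5 × 6.9 × 0.79² = 2.15 mA.

Saturation; I_D = 2.15 mA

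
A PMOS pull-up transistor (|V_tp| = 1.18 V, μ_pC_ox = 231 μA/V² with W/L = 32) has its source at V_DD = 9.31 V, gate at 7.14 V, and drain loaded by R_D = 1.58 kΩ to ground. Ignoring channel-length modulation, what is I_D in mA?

I_D = 3.62 mA

V_SG = V_DD − V_G = 9.31 − 7.14 = 2.17 V, so V_ov = 2.17 − 1.18 = 0.99 V.
k_p = μ_pC_ox · (W/L) = 7.392 mA/V².
Assume saturation: I_D = ½ k_p V_ov² = 0.5 × 7.392 × 0.99² = 3.62 mA, giving V_SD = V_DD − I_D R_D = 9.31 − 3.62 × 1.58 = 3.59 V.
V_SD = 3.59 V ≥ V_ov = 0.99 V, confirming saturation.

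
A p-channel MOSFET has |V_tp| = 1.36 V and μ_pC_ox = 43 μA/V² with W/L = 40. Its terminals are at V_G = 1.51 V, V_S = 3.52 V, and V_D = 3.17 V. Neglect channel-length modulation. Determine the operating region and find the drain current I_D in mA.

Triode; I_D = 0.286 mA

V_SG = V_S − V_G = 3.52 − 1.51 = 2.01 V; V_SD = V_S − V_D = 3.52 − 3.17 = 0.35 V.
k_p = μ_pC_ox · (W/L) = 1.72 mA/V².
V_ov = V_SG − |V_tp| = 2.01 − 1.36 = 0.65 V.
Since V_SD = 0.35 V < V_ov = 0.65 V, the device is in the triode region.
I_D = k_p [V_ov · V_SD − ½ V_SD²] = 1.72 × [0.65 × 0.35 − 0.5 × 0.35²] = 0.286 mA.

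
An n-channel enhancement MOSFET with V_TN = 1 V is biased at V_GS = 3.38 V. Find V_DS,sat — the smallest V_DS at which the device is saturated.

The boundary between triode and saturation is V_DS = V_GS − V_TN = V_ov.
V_ov = 3.38 − 1 = 2.38 V.

V_DS,sat = 2.38 V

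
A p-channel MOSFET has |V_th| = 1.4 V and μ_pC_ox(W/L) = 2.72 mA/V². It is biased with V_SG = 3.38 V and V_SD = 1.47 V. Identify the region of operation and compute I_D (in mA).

Triode; I_D = 4.98 mA

V_ov = V_SG − |V_th| = 3.38 − 1.4 = 1.98 V.
Since V_SD = 1.47 V < V_ov = 1.98 V, the device is in the triode region.
I_D = k_p [V_ov · V_SD − ½ V_SD²] = 2.72 × [1.98 × 1.47 − 0.5 × 1.47²] = 4.98 mA.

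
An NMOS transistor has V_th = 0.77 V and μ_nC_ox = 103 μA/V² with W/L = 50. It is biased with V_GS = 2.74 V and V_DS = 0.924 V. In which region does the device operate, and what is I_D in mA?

Triode; I_D = 7.18 mA

k_n = μ_nC_ox · (W/L) = 5.15 mA/V².
V_ov = V_GS − V_th = 2.74 − 0.77 = 1.97 V.
Since V_DS = 0.924 V < V_ov = 1.97 V, the device is in the triode region.
I_D = k_n [V_ov · V_DS − ½ V_DS²] = 5.15 × [1.97 × 0.924 − 0.5 × 0.924²] = 7.18 mA.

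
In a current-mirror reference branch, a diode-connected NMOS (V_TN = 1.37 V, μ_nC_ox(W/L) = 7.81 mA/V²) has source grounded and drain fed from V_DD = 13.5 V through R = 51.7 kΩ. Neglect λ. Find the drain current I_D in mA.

I_D = 0.230 mA

With gate tied to drain, V_GS = V_DS ≥ V_GS − V_TN, so the device is in saturation.
KCL at the drain: ½ k_n (V_GS − V_TN)² = (V_DD − V_GS)/R.
Let x = V_GS − 1.37. Then 202 x² + x − 12.13 = 0, giving x = 0.243 V (positive root), so V_GS = 1.61 V.
I_D = (V_DD − V_GS)/R = (13.5 − 1.61) / 51.7 = 0.23 mA.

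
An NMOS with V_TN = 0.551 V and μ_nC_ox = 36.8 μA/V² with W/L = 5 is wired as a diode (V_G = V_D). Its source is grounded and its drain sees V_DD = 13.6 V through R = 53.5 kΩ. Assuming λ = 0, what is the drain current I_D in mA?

With gate tied to drain, V_GS = V_DS ≥ V_GS − V_TN, so the device is in saturation.
k_n = μ_nC_ox · (W/L) = 0.184 mA/V².
KCL at the drain: ½ k_n (V_GS − V_TN)² = (V_DD − V_GS)/R.
Let x = V_GS − 0.551. Then 4.92 x² + x − 13.05 = 0, giving x = 1.53 V (positive root), so V_GS = 2.08 V.
I_D = (V_DD − V_GS)/R = (13.6 − 2.08) / 53.5 = 0.215 mA.

I_D = 0.215 mA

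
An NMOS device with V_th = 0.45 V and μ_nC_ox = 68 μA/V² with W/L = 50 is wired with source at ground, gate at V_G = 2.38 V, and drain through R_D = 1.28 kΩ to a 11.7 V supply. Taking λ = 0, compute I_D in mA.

I_D = 6.33 mA

V_GS = V_G = 2.38 V, so V_ov = 2.38 − 0.45 = 1.93 V.
k_n = μ_nC_ox · (W/L) = 3.4 mA/V².
Assume saturation: I_D = ½ k_n V_ov² = 0.5 × 3.4 × 1.93² = 6.33 mA, giving V_DS = V_DD − I_D R_D = 11.7 − 6.33 × 1.28 = 3.59 V.
V_DS = 3.59 V ≥ V_ov = 1.93 V, confirming saturation.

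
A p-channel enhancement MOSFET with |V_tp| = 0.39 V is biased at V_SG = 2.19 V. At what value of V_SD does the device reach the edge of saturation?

The boundary between triode and saturation is V_SD = V_SG − |V_tp| = V_ov.
V_ov = 2.19 − 0.39 = 1.8 V.

V_SD,sat = 1.80 V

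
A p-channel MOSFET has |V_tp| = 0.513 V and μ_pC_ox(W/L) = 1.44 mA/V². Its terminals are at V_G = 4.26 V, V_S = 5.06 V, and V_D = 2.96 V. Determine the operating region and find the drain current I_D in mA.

V_SG = V_S − V_G = 5.06 − 4.26 = 0.8 V; V_SD = V_S − V_D = 5.06 − 2.96 = 2.1 V.
V_ov = V_SG − |V_tp| = 0.8 − 0.513 = 0.287 V.
Since V_SD = 2.1 V ≥ V_ov = 0.287 V, the device is in saturation.
I_D = ½ k_p V_ov² = 0.5 × 1.44 × 0.287² = 0.0593 mA.

Saturation; I_D = 0.0593 mA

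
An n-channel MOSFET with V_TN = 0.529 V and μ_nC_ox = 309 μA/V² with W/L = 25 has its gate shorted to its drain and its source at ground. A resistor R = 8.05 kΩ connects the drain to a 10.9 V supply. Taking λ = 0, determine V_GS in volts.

With gate tied to drain, V_GS = V_DS ≥ V_GS − V_TN, so the device is in saturation.
k_n = μ_nC_ox · (W/L) = 7.725 mA/V².
KCL at the drain: ½ k_n (V_GS − V_TN)² = (V_DD − V_GS)/R.
Let x = V_GS − 0.529. Then 31.1 x² + x − 10.37 = 0, giving x = 0.562 V (positive root), so V_GS = 1.09 V.
I_D = (V_DD − V_GS)/R = (10.9 − 1.09) / 8.05 = 1.22 mA.

V_GS = 1.09 V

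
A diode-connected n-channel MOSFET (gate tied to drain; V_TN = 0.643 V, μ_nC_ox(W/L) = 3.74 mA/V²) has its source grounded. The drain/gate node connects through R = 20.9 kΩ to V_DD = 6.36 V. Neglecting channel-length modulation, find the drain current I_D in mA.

With gate tied to drain, V_GS = V_DS ≥ V_GS − V_TN, so the device is in saturation.
KCL at the drain: ½ k_n (V_GS − V_TN)² = (V_DD − V_GS)/R.
Let x = V_GS − 0.643. Then 39.1 x² + x − 5.717 = 0, giving x = 0.37 V (positive root), so V_GS = 1.01 V.
I_D = (V_DD − V_GS)/R = (6.36 − 1.01) / 20.9 = 0.256 mA.

I_D = 0.256 mA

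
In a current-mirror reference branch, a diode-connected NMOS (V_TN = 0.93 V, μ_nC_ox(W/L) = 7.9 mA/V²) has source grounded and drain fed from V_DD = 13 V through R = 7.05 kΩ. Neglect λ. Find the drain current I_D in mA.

With gate tied to drain, V_GS = V_DS ≥ V_GS − V_TN, so the device is in saturation.
KCL at the drain: ½ k_n (V_GS − V_TN)² = (V_DD − V_GS)/R.
Let x = V_GS − 0.93. Then 27.8 x² + x − 12.07 = 0, giving x = 0.641 V (positive root), so V_GS = 1.57 V.
I_D = (V_DD − V_GS)/R = (13 − 1.57) / 7.05 = 1.62 mA.

I_D = 1.62 mA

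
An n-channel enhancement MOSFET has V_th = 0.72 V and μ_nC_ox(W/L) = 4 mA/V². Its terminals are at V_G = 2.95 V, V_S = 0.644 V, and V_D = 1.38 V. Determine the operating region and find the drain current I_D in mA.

V_GS = V_G − V_S = 2.95 − 0.644 = 2.31 V; V_DS = V_D − V_S = 1.38 − 0.644 = 0.736 V.
V_ov = V_GS − V_th = 2.31 − 0.72 = 1.59 V.
Since V_DS = 0.736 V < V_ov = 1.59 V, the device is in the triode region.
I_D = k_n [V_ov · V_DS − ½ V_DS²] = 4 × [1.59 × 0.736 − 0.5 × 0.736²] = 3.59 mA.

Triode; I_D = 3.59 mA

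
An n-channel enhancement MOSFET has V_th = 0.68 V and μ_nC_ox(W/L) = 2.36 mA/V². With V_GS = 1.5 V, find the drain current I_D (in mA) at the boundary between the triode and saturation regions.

At the boundary V_DS = V_ov = V_GS − V_th = 1.5 − 0.68 = 0.82 V.
I_D = ½ k_n V_ov² = 0.5 × 2.36 × 0.82² = 0.793 mA.

I_D = 0.793 mA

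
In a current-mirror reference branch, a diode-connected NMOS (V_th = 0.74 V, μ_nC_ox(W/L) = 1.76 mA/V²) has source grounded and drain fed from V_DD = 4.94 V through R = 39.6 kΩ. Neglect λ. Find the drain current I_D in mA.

I_D = 0.0976 mA

With gate tied to drain, V_GS = V_DS ≥ V_GS − V_th, so the device is in saturation.
KCL at the drain: ½ k_n (V_GS − V_th)² = (V_DD − V_GS)/R.
Let x = V_GS − 0.74. Then 34.8 x² + x − 4.2 = 0, giving x = 0.333 V (positive root), so V_GS = 1.07 V.
I_D = (V_DD − V_GS)/R = (4.94 − 1.07) / 39.6 = 0.0976 mA.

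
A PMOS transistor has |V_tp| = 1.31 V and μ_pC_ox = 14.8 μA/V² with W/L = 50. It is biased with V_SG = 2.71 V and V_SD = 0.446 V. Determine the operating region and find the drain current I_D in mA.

k_p = μ_pC_ox · (W/L) = 0.74 mA/V².
V_ov = V_SG − |V_tp| = 2.71 − 1.31 = 1.4 V.
Since V_SD = 0.446 V < V_ov = 1.4 V, the device is in the triode region.
I_D = k_p [V_ov · V_SD − ½ V_SD²] = 0.74 × [1.4 × 0.446 − 0.5 × 0.446²] = 0.388 mA.

Triode; I_D = 0.388 mA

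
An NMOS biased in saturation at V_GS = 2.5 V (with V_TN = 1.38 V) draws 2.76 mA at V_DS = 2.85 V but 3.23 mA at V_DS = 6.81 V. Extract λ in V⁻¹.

λ = 0.0490 V⁻¹

With V_GS fixed, I_D ∝ (1 + λ V_DS) in saturation, so I_D2/I_D1 = (1 + λ V_DS2)/(1 + λ V_DS1).
3.23/2.76 = 1.17 = (1 + 6.81 λ)/(1 + 2.85 λ).
Solving: λ (I_D1 V_DS2 − I_D2 V_DS1) = I_D2 − I_D1, so λ = (3.23 − 2.76) / (2.76 × 6.81 − 3.23 × 2.85) = 0.47 / 9.59 = 0.049 V⁻¹.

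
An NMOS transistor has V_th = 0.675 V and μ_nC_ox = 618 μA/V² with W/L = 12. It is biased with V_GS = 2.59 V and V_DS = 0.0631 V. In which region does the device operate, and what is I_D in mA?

k_n = μ_nC_ox · (W/L) = 7.416 mA/V².
V_ov = V_GS − V_th = 2.59 − 0.675 = 1.91 V.
Since V_DS = 0.0631 V < V_ov = 1.91 V, the device is in the triode region.
I_D = k_n [V_ov · V_DS − ½ V_DS²] = 7.416 × [1.91 × 0.0631 − 0.5 × 0.0631²] = 0.881 mA.

Triode; I_D = 0.881 mA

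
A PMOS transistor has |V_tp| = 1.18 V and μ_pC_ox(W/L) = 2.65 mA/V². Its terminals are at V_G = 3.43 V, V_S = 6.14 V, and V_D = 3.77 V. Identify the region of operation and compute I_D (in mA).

V_SG = V_S − V_G = 6.14 − 3.43 = 2.71 V; V_SD = V_S − V_D = 6.14 − 3.77 = 2.37 V.
V_ov = V_SG − |V_tp| = 2.71 − 1.18 = 1.53 V.
Since V_SD = 2.37 V ≥ V_ov = 1.53 V, the device is in saturation.
I_D = ½ k_p V_ov² = 0.5 × 2.65 × 1.53² = 3.1 mA.

Saturation; I_D = 3.10 mA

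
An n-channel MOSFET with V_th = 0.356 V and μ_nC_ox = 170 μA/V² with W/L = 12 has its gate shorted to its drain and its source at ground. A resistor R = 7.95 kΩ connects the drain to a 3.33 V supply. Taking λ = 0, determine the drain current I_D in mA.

With gate tied to drain, V_GS = V_DS ≥ V_GS − V_th, so the device is in saturation.
k_n = μ_nC_ox · (W/L) = 2.04 mA/V².
KCL at the drain: ½ k_n (V_GS − V_th)² = (V_DD − V_GS)/R.
Let x = V_GS − 0.356. Then 8.11 x² + x − 2.974 = 0, giving x = 0.547 V (positive root), so V_GS = 0.903 V.
I_D = (V_DD − V_GS)/R = (3.33 − 0.903) / 7.95 = 0.305 mA.

I_D = 0.305 mA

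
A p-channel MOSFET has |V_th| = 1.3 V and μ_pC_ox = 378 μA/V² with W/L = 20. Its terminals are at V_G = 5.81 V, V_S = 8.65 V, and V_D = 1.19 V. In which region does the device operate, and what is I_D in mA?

Saturation; I_D = 8.96 mA

V_SG = V_S − V_G = 8.65 − 5.81 = 2.84 V; V_SD = V_S − V_D = 8.65 − 1.19 = 7.46 V.
k_p = μ_pC_ox · (W/L) = 7.56 mA/V².
V_ov = V_SG − |V_th| = 2.84 − 1.3 = 1.54 V.
Since V_SD = 7.46 V ≥ V_ov = 1.54 V, the device is in saturation.
I_D = ½ k_p V_ov² = 0.5 × 7.56 × 1.54² = 8.96 mA.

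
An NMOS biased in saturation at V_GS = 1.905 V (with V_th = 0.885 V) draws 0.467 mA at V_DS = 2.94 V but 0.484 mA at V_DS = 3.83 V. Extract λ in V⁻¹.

With V_GS fixed, I_D ∝ (1 + λ V_DS) in saturation, so I_D2/I_D1 = (1 + λ V_DS2)/(1 + λ V_DS1).
0.484/0.467 = 1.036 = (1 + 3.83 λ)/(1 + 2.94 λ).
Solving: λ (I_D1 V_DS2 − I_D2 V_DS1) = I_D2 − I_D1, so λ = (0.484 − 0.467) / (0.467 × 3.83 − 0.484 × 2.94) = 0.017 / 0.366 = 0.0465 V⁻¹.

λ = 0.0465 V⁻¹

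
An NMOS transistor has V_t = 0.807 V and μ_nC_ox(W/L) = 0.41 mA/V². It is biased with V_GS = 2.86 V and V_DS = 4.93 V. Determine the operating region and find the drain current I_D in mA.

V_ov = V_GS − V_t = 2.86 − 0.807 = 2.05 V.
Since V_DS = 4.93 V ≥ V_ov = 2.05 V, the device is in saturation.
I_D = ½ k_n V_ov² = 0.5 × 0.41 × 2.05² = 0.864 mA.

Saturation; I_D = 0.864 mA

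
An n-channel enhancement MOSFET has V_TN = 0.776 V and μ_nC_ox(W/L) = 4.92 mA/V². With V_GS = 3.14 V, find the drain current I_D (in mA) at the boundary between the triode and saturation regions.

I_D = 13.7 mA

At the boundary V_DS = V_ov = V_GS − V_TN = 3.14 − 0.776 = 2.36 V.
I_D = ½ k_n V_ov² = 0.5 × 4.92 × 2.36² = 13.7 mA.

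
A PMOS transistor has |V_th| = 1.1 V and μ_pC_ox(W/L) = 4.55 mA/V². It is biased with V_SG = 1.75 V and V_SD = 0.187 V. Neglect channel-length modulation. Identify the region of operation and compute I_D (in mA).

Triode; I_D = 0.473 mA

V_ov = V_SG − |V_th| = 1.75 − 1.1 = 0.65 V.
Since V_SD = 0.187 V < V_ov = 0.65 V, the device is in the triode region.
I_D = k_p [V_ov · V_SD − ½ V_SD²] = 4.55 × [0.65 × 0.187 − 0.5 × 0.187²] = 0.473 mA.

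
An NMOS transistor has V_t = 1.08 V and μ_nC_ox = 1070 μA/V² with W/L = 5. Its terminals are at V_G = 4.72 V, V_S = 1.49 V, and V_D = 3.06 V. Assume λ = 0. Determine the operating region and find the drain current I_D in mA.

Triode; I_D = 11.5 mA

V_GS = V_G − V_S = 4.72 − 1.49 = 3.23 V; V_DS = V_D − V_S = 3.06 − 1.49 = 1.57 V.
k_n = μ_nC_ox · (W/L) = 5.35 mA/V².
V_ov = V_GS − V_t = 3.23 − 1.08 = 2.15 V.
Since V_DS = 1.57 V < V_ov = 2.15 V, the device is in the triode region.
I_D = k_n [V_ov · V_DS − ½ V_DS²] = 5.35 × [2.15 × 1.57 − 0.5 × 1.57²] = 11.5 mA.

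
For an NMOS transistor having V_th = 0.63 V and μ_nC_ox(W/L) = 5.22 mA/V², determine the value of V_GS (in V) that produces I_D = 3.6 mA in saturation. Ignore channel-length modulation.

V_GS = 1.80 V

In saturation I_D = ½ k_n (V_GS − V_th)², so V_GS − V_th = √(2 I_D / k_n) = √(2 × 3.6 / 5.22) = 1.17 V.
V_GS = 0.63 + 1.17 = 1.8 V.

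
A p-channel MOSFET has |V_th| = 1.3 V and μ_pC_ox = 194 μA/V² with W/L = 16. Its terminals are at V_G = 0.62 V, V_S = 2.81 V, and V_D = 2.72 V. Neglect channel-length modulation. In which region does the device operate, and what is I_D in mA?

V_SG = V_S − V_G = 2.81 − 0.62 = 2.19 V; V_SD = V_S − V_D = 2.81 − 2.72 = 0.09 V.
k_p = μ_pC_ox · (W/L) = 3.104 mA/V².
V_ov = V_SG − |V_th| = 2.19 − 1.3 = 0.89 V.
Since V_SD = 0.09 V < V_ov = 0.89 V, the device is in the triode region.
I_D = k_p [V_ov · V_SD − ½ V_SD²] = 3.104 × [0.89 × 0.09 − 0.5 × 0.09²] = 0.236 mA.

Triode; I_D = 0.236 mA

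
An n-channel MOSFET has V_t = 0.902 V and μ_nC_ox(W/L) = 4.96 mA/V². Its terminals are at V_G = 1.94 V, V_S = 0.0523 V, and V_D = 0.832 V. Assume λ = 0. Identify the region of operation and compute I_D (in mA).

Triode; I_D = 2.30 mA

V_GS = V_G − V_S = 1.94 − 0.0523 = 1.89 V; V_DS = V_D − V_S = 0.832 − 0.0523 = 0.78 V.
V_ov = V_GS − V_t = 1.89 − 0.902 = 0.986 V.
Since V_DS = 0.78 V < V_ov = 0.986 V, the device is in the triode region.
I_D = k_n [V_ov · V_DS − ½ V_DS²] = 4.96 × [0.986 × 0.78 − 0.5 × 0.78²] = 2.3 mA.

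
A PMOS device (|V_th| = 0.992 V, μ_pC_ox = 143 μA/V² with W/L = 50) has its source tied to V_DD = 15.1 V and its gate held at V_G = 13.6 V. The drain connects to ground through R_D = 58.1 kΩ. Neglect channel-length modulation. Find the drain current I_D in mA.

V_SG = V_DD − V_G = 15.1 − 13.6 = 1.5 V, so V_ov = 1.5 − 0.992 = 0.508 V.
k_p = μ_pC_ox · (W/L) = 7.15 mA/V².
Assume saturation: I_D = ½ k_p V_ov² = 0.5 × 7.15 × 0.508² = 0.923 mA, giving V_SD = V_DD − I_D R_D = 15.1 − 0.923 × 58.1 = -38.5 V.
But -38.5 V < V_ov = 0.508 V, so the device is actually in triode.
In triode I_D = k_p[V_ov V_SD − ½ V_SD²] and I_D = (V_DD − V_SD)/R_D. Equating: 208 V_SD² − 212 V_SD + 15.1 = 0, giving V_SD = 0.077 V (the root below V_ov).
I_D = (15.1 − 0.077) / 58.1 = 0.259 mA.

I_D = 0.259 mA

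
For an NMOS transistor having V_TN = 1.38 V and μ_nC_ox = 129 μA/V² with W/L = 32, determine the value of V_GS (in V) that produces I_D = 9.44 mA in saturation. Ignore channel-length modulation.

k_n = μ_nC_ox · (W/L) = 4.128 mA/V².
In saturation I_D = ½ k_n (V_GS − V_TN)², so V_GS − V_TN = √(2 I_D / k_n) = √(2 × 9.44 / 4.128) = 2.14 V.
V_GS = 1.38 + 2.14 = 3.52 V.

V_GS = 3.52 V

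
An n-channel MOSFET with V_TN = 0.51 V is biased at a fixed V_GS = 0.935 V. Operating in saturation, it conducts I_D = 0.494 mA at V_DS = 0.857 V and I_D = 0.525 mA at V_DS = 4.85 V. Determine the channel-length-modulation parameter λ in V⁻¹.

λ = 0.0159 V⁻¹

With V_GS fixed, I_D ∝ (1 + λ V_DS) in saturation, so I_D2/I_D1 = (1 + λ V_DS2)/(1 + λ V_DS1).
0.525/0.494 = 1.063 = (1 + 4.85 λ)/(1 + 0.857 λ).
Solving: λ (I_D1 V_DS2 − I_D2 V_DS1) = I_D2 − I_D1, so λ = (0.525 − 0.494) / (0.494 × 4.85 − 0.525 × 0.857) = 0.031 / 1.95 = 0.0159 V⁻¹.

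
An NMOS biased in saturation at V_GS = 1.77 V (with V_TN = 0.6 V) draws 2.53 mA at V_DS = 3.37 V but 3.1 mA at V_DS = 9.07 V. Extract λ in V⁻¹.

With V_GS fixed, I_D ∝ (1 + λ V_DS) in saturation, so I_D2/I_D1 = (1 + λ V_DS2)/(1 + λ V_DS1).
3.1/2.53 = 1.225 = (1 + 9.07 λ)/(1 + 3.37 λ).
Solving: λ (I_D1 V_DS2 − I_D2 V_DS1) = I_D2 − I_D1, so λ = (3.1 − 2.53) / (2.53 × 9.07 − 3.1 × 3.37) = 0.57 / 12.5 = 0.0456 V⁻¹.

λ = 0.0456 V⁻¹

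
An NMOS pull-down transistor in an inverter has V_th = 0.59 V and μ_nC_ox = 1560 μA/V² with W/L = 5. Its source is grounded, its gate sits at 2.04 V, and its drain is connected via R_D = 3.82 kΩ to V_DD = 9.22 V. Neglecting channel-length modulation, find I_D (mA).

I_D = 2.35 mA

V_GS = V_G = 2.04 V, so V_ov = 2.04 − 0.59 = 1.45 V.
k_n = μ_nC_ox · (W/L) = 7.8 mA/V².
Assume saturation: I_D = ½ k_n V_ov² = 0.5 × 7.8 × 1.45² = 8.2 mA, giving V_DS = V_DD − I_D R_D = 9.22 − 8.2 × 3.82 = -22.1 V.
But -22.1 V < V_ov = 1.45 V, so the device is actually in triode.
In triode I_D = k_n[V_ov V_DS − ½ V_DS²] and I_D = (V_DD − V_DS)/R_D. Equating: 14.9 V_DS² − 44.2 V_DS + 9.22 = 0, giving V_DS = 0.226 V (the root below V_ov).
I_D = (9.22 − 0.226) / 3.82 = 2.35 mA.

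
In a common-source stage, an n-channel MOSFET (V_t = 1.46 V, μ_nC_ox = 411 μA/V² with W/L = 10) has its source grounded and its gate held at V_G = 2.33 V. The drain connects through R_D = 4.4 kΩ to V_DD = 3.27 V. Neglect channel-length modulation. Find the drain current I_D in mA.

I_D = 0.693 mA

V_GS = V_G = 2.33 V, so V_ov = 2.33 − 1.46 = 0.87 V.
k_n = μ_nC_ox · (W/L) = 4.11 mA/V².
Assume saturation: I_D = ½ k_n V_ov² = 0.5 × 4.11 × 0.87² = 1.56 mA, giving V_DS = V_DD − I_D R_D = 3.27 − 1.56 × 4.4 = -3.57 V.
But -3.57 V < V_ov = 0.87 V, so the device is actually in triode.
In triode I_D = k_n[V_ov V_DS − ½ V_DS²] and I_D = (V_DD − V_DS)/R_D. Equating: 9.04 V_DS² − 16.73 V_DS + 3.27 = 0, giving V_DS = 0.222 V (the root below V_ov).
I_D = (3.27 − 0.222) / 4.4 = 0.693 mA.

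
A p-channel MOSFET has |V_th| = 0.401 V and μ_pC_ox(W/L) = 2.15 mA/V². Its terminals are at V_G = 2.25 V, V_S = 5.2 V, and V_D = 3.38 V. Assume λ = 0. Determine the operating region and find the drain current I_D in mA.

Triode; I_D = 6.41 mA

V_SG = V_S − V_G = 5.2 − 2.25 = 2.95 V; V_SD = V_S − V_D = 5.2 − 3.38 = 1.82 V.
V_ov = V_SG − |V_th| = 2.95 − 0.401 = 2.55 V.
Since V_SD = 1.82 V < V_ov = 2.55 V, the device is in the triode region.
I_D = k_p [V_ov · V_SD − ½ V_SD²] = 2.15 × [2.55 × 1.82 − 0.5 × 1.82²] = 6.41 mA.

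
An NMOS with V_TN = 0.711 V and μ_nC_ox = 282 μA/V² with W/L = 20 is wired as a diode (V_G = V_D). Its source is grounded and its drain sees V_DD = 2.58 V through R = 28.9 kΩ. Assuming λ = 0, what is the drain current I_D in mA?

With gate tied to drain, V_GS = V_DS ≥ V_GS − V_TN, so the device is in saturation.
k_n = μ_nC_ox · (W/L) = 5.64 mA/V².
KCL at the drain: ½ k_n (V_GS − V_TN)² = (V_DD − V_GS)/R.
Let x = V_GS − 0.711. Then 81.5 x² + x − 1.869 = 0, giving x = 0.145 V (positive root), so V_GS = 0.856 V.
I_D = (V_DD − V_GS)/R = (2.58 − 0.856) / 28.9 = 0.0596 mA.

I_D = 0.0596 mA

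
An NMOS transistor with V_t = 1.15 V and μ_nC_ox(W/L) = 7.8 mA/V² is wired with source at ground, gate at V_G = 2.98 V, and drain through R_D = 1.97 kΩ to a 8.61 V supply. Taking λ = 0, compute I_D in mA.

I_D = 4.21 mA

V_GS = V_G = 2.98 V, so V_ov = 2.98 − 1.15 = 1.83 V.
Assume saturation: I_D = ½ k_n V_ov² = 0.5 × 7.8 × 1.83² = 13.1 mA, giving V_DS = V_DD − I_D R_D = 8.61 − 13.1 × 1.97 = -17.1 V.
But -17.1 V < V_ov = 1.83 V, so the device is actually in triode.
In triode I_D = k_n[V_ov V_DS − ½ V_DS²] and I_D = (V_DD − V_DS)/R_D. Equating: 7.68 V_DS² − 29.12 V_DS + 8.61 = 0, giving V_DS = 0.323 V (the root below V_ov).
I_D = (8.61 − 0.323) / 1.97 = 4.21 mA.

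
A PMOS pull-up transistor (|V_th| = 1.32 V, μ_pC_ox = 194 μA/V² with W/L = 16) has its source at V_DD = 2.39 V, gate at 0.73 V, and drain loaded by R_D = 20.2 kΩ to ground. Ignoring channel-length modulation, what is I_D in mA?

I_D = 0.112 mA

V_SG = V_DD − V_G = 2.39 − 0.73 = 1.66 V, so V_ov = 1.66 − 1.32 = 0.34 V.
k_p = μ_pC_ox · (W/L) = 3.104 mA/V².
Assume saturation: I_D = ½ k_p V_ov² = 0.5 × 3.104 × 0.34² = 0.179 mA, giving V_SD = V_DD − I_D R_D = 2.39 − 0.179 × 20.2 = -1.23 V.
But -1.23 V < V_ov = 0.34 V, so the device is actually in triode.
In triode I_D = k_p[V_ov V_SD − ½ V_SD²] and I_D = (V_DD − V_SD)/R_D. Equating: 31.4 V_SD² − 22.32 V_SD + 2.39 = 0, giving V_SD = 0.131 V (the root below V_ov).
I_D = (2.39 − 0.131) / 20.2 = 0.112 mA.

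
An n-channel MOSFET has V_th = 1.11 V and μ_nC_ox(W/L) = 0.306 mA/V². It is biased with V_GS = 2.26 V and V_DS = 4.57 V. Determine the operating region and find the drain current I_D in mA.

Saturation; I_D = 0.202 mA

V_ov = V_GS − V_th = 2.26 − 1.11 = 1.15 V.
Since V_DS = 4.57 V ≥ V_ov = 1.15 V, the device is in saturation.
I_D = ½ k_n V_ov² = 0.5 × 0.306 × 1.15² = 0.202 mA.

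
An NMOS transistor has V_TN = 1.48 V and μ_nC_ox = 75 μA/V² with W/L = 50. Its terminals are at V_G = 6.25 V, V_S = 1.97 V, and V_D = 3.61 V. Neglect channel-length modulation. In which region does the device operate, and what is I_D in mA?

Triode; I_D = 12.2 mA

V_GS = V_G − V_S = 6.25 − 1.97 = 4.28 V; V_DS = V_D − V_S = 3.61 − 1.97 = 1.64 V.
k_n = μ_nC_ox · (W/L) = 3.75 mA/V².
V_ov = V_GS − V_TN = 4.28 − 1.48 = 2.8 V.
Since V_DS = 1.64 V < V_ov = 2.8 V, the device is in the triode region.
I_D = k_n [V_ov · V_DS − ½ V_DS²] = 3.75 × [2.8 × 1.64 − 0.5 × 1.64²] = 12.2 mA.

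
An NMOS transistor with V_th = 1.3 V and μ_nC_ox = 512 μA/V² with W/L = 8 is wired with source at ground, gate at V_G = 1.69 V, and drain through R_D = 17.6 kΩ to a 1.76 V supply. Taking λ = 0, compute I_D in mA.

I_D = 0.0963 mA

V_GS = V_G = 1.69 V, so V_ov = 1.69 − 1.3 = 0.39 V.
k_n = μ_nC_ox · (W/L) = 4.096 mA/V².
Assume saturation: I_D = ½ k_n V_ov² = 0.5 × 4.096 × 0.39² = 0.312 mA, giving V_DS = V_DD − I_D R_D = 1.76 − 0.312 × 17.6 = -3.72 V.
But -3.72 V < V_ov = 0.39 V, so the device is actually in triode.
In triode I_D = k_n[V_ov V_DS − ½ V_DS²] and I_D = (V_DD − V_DS)/R_D. Equating: 36 V_DS² − 29.11 V_DS + 1.76 = 0, giving V_DS = 0.0658 V (the root below V_ov).
I_D = (1.76 − 0.0658) / 17.6 = 0.0963 mA.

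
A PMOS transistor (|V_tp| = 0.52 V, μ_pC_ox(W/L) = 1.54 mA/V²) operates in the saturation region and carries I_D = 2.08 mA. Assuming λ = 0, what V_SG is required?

V_SG = 2.16 V

In saturation I_D = ½ k_p (V_SG − |V_tp|)², so V_SG − |V_tp| = √(2 I_D / k_p) = √(2 × 2.08 / 1.54) = 1.64 V.
V_SG = 0.52 + 1.64 = 2.16 V.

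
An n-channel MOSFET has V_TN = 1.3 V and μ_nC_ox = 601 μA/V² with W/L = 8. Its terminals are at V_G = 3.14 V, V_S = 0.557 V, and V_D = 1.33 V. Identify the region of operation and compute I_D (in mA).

Triode; I_D = 3.33 mA

V_GS = V_G − V_S = 3.14 − 0.557 = 2.58 V; V_DS = V_D − V_S = 1.33 − 0.557 = 0.773 V.
k_n = μ_nC_ox · (W/L) = 4.808 mA/V².
V_ov = V_GS − V_TN = 2.58 − 1.3 = 1.28 V.
Since V_DS = 0.773 V < V_ov = 1.28 V, the device is in the triode region.
I_D = k_n [V_ov · V_DS − ½ V_DS²] = 4.808 × [1.28 × 0.773 − 0.5 × 0.773²] = 3.33 mA.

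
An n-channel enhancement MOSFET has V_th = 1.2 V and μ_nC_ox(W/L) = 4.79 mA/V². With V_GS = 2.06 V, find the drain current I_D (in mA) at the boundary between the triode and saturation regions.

I_D = 1.77 mA

At the boundary V_DS = V_ov = V_GS − V_th = 2.06 − 1.2 = 0.86 V.
I_D = ½ k_n V_ov² = 0.5 × 4.79 × 0.86² = 1.77 mA.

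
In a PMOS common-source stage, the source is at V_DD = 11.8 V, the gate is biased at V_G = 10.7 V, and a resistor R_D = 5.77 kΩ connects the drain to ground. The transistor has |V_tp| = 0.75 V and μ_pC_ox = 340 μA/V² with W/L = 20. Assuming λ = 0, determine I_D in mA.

V_SG = V_DD − V_G = 11.8 − 10.7 = 1.1 V, so V_ov = 1.1 − 0.75 = 0.35 V.
k_p = μ_pC_ox · (W/L) = 6.8 mA/V².
Assume saturation: I_D = ½ k_p V_ov² = 0.5 × 6.8 × 0.35² = 0.417 mA, giving V_SD = V_DD − I_D R_D = 11.8 − 0.417 × 5.77 = 9.4 V.
V_SD = 9.4 V ≥ V_ov = 0.35 V, confirming saturation.

I_D = 0.417 mA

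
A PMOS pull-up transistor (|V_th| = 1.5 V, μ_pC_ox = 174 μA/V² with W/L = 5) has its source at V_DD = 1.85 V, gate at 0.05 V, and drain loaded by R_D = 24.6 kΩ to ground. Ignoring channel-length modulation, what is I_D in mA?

I_D = 0.0392 mA

V_SG = V_DD − V_G = 1.85 − 0.05 = 1.8 V, so V_ov = 1.8 − 1.5 = 0.3 V.
k_p = μ_pC_ox · (W/L) = 0.87 mA/V².
Assume saturation: I_D = ½ k_p V_ov² = 0.5 × 0.87 × 0.3² = 0.0392 mA, giving V_SD = V_DD − I_D R_D = 1.85 − 0.0392 × 24.6 = 0.887 V.
V_SD = 0.887 V ≥ V_ov = 0.3 V, confirming saturation.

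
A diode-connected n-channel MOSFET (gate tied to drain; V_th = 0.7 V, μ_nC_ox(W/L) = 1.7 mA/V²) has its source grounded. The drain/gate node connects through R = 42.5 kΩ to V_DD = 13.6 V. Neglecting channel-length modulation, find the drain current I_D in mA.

I_D = 0.290 mA

With gate tied to drain, V_GS = V_DS ≥ V_GS − V_th, so the device is in saturation.
KCL at the drain: ½ k_n (V_GS − V_th)² = (V_DD − V_GS)/R.
Let x = V_GS − 0.7. Then 36.1 x² + x − 12.9 = 0, giving x = 0.584 V (positive root), so V_GS = 1.28 V.
I_D = (V_DD − V_GS)/R = (13.6 − 1.28) / 42.5 = 0.29 mA.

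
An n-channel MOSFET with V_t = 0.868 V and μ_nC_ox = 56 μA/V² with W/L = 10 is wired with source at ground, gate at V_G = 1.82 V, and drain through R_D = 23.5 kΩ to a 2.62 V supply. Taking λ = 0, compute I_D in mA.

V_GS = V_G = 1.82 V, so V_ov = 1.82 − 0.868 = 0.952 V.
k_n = μ_nC_ox · (W/L) = 0.56 mA/V².
Assume saturation: I_D = ½ k_n V_ov² = 0.5 × 0.56 × 0.952² = 0.254 mA, giving V_DS = V_DD − I_D R_D = 2.62 − 0.254 × 23.5 = -3.34 V.
But -3.34 V < V_ov = 0.952 V, so the device is actually in triode.
In triode I_D = k_n[V_ov V_DS − ½ V_DS²] and I_D = (V_DD − V_DS)/R_D. Equating: 6.58 V_DS² − 13.53 V_DS + 2.62 = 0, giving V_DS = 0.216 V (the root below V_ov).
I_D = (2.62 − 0.216) / 23.5 = 0.102 mA.

I_D = 0.102 mA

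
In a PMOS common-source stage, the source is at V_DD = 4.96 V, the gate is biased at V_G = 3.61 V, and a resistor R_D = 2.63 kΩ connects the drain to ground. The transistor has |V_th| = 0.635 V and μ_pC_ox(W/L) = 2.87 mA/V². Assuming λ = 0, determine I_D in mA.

V_SG = V_DD − V_G = 4.96 − 3.61 = 1.35 V, so V_ov = 1.35 − 0.635 = 0.715 V.
Assume saturation: I_D = ½ k_p V_ov² = 0.5 × 2.87 × 0.715² = 0.734 mA, giving V_SD = V_DD − I_D R_D = 4.96 − 0.734 × 2.63 = 3.03 V.
V_SD = 3.03 V ≥ V_ov = 0.715 V, confirming saturation.

I_D = 0.734 mA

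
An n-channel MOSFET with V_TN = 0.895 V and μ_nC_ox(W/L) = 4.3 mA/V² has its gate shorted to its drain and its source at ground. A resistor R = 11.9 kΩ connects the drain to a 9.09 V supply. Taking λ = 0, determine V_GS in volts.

With gate tied to drain, V_GS = V_DS ≥ V_GS − V_TN, so the device is in saturation.
KCL at the drain: ½ k_n (V_GS − V_TN)² = (V_DD − V_GS)/R.
Let x = V_GS − 0.895. Then 25.6 x² + x − 8.195 = 0, giving x = 0.547 V (positive root), so V_GS = 1.44 V.
I_D = (V_DD − V_GS)/R = (9.09 − 1.44) / 11.9 = 0.643 mA.

V_GS = 1.44 V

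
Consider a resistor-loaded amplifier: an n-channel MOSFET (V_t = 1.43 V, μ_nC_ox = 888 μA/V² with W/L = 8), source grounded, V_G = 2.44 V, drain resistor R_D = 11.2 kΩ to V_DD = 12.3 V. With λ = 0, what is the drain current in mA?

V_GS = V_G = 2.44 V, so V_ov = 2.44 − 1.43 = 1.01 V.
k_n = μ_nC_ox · (W/L) = 7.104 mA/V².
Assume saturation: I_D = ½ k_n V_ov² = 0.5 × 7.104 × 1.01² = 3.62 mA, giving V_DS = V_DD − I_D R_D = 12.3 − 3.62 × 11.2 = -28.3 V.
But -28.3 V < V_ov = 1.01 V, so the device is actually in triode.
In triode I_D = k_n[V_ov V_DS − ½ V_DS²] and I_D = (V_DD − V_DS)/R_D. Equating: 39.8 V_DS² − 81.36 V_DS + 12.3 = 0, giving V_DS = 0.164 V (the root below V_ov).
I_D = (12.3 − 0.164) / 11.2 = 1.08 mA.

I_D = 1.08 mA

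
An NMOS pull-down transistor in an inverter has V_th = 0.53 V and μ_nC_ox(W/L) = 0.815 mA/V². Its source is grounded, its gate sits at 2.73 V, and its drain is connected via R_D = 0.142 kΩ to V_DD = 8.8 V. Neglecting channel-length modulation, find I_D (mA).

I_D = 1.97 mA

V_GS = V_G = 2.73 V, so V_ov = 2.73 − 0.53 = 2.2 V.
Assume saturation: I_D = ½ k_n V_ov² = 0.5 × 0.815 × 2.2² = 1.97 mA, giving V_DS = V_DD − I_D R_D = 8.8 − 1.97 × 0.142 = 8.52 V.
V_DS = 8.52 V ≥ V_ov = 2.2 V, confirming saturation.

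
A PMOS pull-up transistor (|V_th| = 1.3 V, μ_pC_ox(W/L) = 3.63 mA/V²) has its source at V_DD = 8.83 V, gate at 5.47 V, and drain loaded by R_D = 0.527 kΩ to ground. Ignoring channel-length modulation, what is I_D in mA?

I_D = 7.70 mA

V_SG = V_DD − V_G = 8.83 − 5.47 = 3.36 V, so V_ov = 3.36 − 1.3 = 2.06 V.
Assume saturation: I_D = ½ k_p V_ov² = 0.5 × 3.63 × 2.06² = 7.7 mA, giving V_SD = V_DD − I_D R_D = 8.83 − 7.7 × 0.527 = 4.77 V.
V_SD = 4.77 V ≥ V_ov = 2.06 V, confirming saturation.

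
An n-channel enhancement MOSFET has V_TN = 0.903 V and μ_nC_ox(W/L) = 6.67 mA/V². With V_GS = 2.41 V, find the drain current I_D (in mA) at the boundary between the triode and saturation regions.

At the boundary V_DS = V_ov = V_GS − V_TN = 2.41 − 0.903 = 1.51 V.
I_D = ½ k_n V_ov² = 0.5 × 6.67 × 1.51² = 7.57 mA.

I_D = 7.57 mA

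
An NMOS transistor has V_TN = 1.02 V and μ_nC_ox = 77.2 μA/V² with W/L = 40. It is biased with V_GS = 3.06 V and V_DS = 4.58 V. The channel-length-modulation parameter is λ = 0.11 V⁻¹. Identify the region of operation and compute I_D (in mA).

k_n = μ_nC_ox · (W/L) = 3.088 mA/V².
V_ov = V_GS − V_TN = 3.06 − 1.02 = 2.04 V.
Since V_DS = 4.58 V ≥ V_ov = 2.04 V, the device is in saturation.
I_D = ½ k_n V_ov² (1 + λ V_DS) = 0.5 × 3.088 × 2.04² × (1 + 0.11 × 4.58) = 9.66 mA.

Saturation; I_D = 9.66 mA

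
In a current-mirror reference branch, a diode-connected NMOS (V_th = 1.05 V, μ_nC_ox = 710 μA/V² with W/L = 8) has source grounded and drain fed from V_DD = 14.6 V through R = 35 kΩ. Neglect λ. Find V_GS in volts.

With gate tied to drain, V_GS = V_DS ≥ V_GS − V_th, so the device is in saturation.
k_n = μ_nC_ox · (W/L) = 5.68 mA/V².
KCL at the drain: ½ k_n (V_GS − V_th)² = (V_DD − V_GS)/R.
Let x = V_GS − 1.05. Then 99.4 x² + x − 13.55 = 0, giving x = 0.364 V (positive root), so V_GS = 1.41 V.
I_D = (V_DD − V_GS)/R = (14.6 − 1.41) / 35 = 0.377 mA.

V_GS = 1.41 V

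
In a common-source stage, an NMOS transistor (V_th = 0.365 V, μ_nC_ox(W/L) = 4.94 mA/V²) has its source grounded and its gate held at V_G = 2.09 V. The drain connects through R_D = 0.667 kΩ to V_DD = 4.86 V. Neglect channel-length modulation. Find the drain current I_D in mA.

V_GS = V_G = 2.09 V, so V_ov = 2.09 − 0.365 = 1.72 V.
Assume saturation: I_D = ½ k_n V_ov² = 0.5 × 4.94 × 1.72² = 7.35 mA, giving V_DS = V_DD − I_D R_D = 4.86 − 7.35 × 0.667 = -0.0423 V.
But -0.0423 V < V_ov = 1.72 V, so the device is actually in triode.
In triode I_D = k_n[V_ov V_DS − ½ V_DS²] and I_D = (V_DD − V_DS)/R_D. Equating: 1.65 V_DS² − 6.684 V_DS + 4.86 = 0, giving V_DS = 0.949 V (the root below V_ov).
I_D = (4.86 − 0.949) / 0.667 = 5.86 mA.

I_D = 5.86 mA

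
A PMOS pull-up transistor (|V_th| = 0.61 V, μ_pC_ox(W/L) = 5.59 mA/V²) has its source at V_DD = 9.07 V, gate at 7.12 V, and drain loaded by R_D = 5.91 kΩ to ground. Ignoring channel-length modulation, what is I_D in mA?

I_D = 1.50 mA

V_SG = V_DD − V_G = 9.07 − 7.12 = 1.95 V, so V_ov = 1.95 − 0.61 = 1.34 V.
Assume saturation: I_D = ½ k_p V_ov² = 0.5 × 5.59 × 1.34² = 5.02 mA, giving V_SD = V_DD − I_D R_D = 9.07 − 5.02 × 5.91 = -20.6 V.
But -20.6 V < V_ov = 1.34 V, so the device is actually in triode.
In triode I_D = k_p[V_ov V_SD − ½ V_SD²] and I_D = (V_DD − V_SD)/R_D. Equating: 16.5 V_SD² − 45.27 V_SD + 9.07 = 0, giving V_SD = 0.218 V (the root below V_ov).
I_D = (9.07 − 0.218) / 5.91 = 1.5 mA.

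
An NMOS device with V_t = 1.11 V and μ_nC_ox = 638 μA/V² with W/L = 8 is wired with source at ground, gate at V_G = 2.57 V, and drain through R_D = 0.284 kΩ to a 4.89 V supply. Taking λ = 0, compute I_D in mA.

V_GS = V_G = 2.57 V, so V_ov = 2.57 − 1.11 = 1.46 V.
k_n = μ_nC_ox · (W/L) = 5.104 mA/V².
Assume saturation: I_D = ½ k_n V_ov² = 0.5 × 5.104 × 1.46² = 5.44 mA, giving V_DS = V_DD − I_D R_D = 4.89 − 5.44 × 0.284 = 3.35 V.
V_DS = 3.35 V ≥ V_ov = 1.46 V, confirming saturation.

I_D = 5.44 mA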